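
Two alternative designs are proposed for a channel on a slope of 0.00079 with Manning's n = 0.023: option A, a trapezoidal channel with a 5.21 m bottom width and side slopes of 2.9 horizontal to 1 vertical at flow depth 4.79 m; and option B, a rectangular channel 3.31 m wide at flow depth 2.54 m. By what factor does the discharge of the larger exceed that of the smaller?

Channel A: With bottom width b = 5.21 m and side slope z = 2.9: A = (b + zy)y = (5.21 + 2.9×4.79)×4.79 = 91.49 m²; P = b + 2y√(1+z²) = 5.21 + 2×4.79×3.068 = 34.6 m. Hydraulic radius R = A/P = 91.49/34.6 = 2.645 m. Q_A = (1/0.023)·91.49·2.645^(2/3)·√0.00079 = 213.8 m³/s.
Channel B: Flow area A = b·y = 3.31 × 2.54 = 8.407 m². Wetted perimeter P = b + 2y = 3.31 + 2×2.54 = 8.39 m. Hydraulic radius R = A/P = 8.407/8.39 = 1.002 m. Q_B = (1/0.023)·8.407·1.002^(2/3)·√0.00079 = 10.29 m³/s.
The larger discharge is 213.8 m³/s and the smaller is 10.29 m³/s; the ratio is 20.8.

20.8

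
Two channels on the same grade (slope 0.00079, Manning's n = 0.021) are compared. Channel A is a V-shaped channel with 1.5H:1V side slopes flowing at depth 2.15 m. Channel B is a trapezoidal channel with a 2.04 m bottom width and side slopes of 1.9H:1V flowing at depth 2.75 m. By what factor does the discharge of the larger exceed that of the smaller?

Channel A: For a triangular section with side slope z = 1.5: A = zy² = 1.5×2.15² = 6.934 m²; P = 2y√(1+z²) = 2×2.15×1.803 = 7.752 m. Hydraulic radius R = A/P = 6.934/7.752 = 0.8945 m. Q_A = (1/0.021)·6.934·0.8945^(2/3)·√0.00079 = 8.615 m³/s.
Channel B: With bottom width b = 2.04 m and side slope z = 1.9: A = (b + zy)y = (2.04 + 1.9×2.75)×2.75 = 19.98 m²; P = b + 2y√(1+z²) = 2.04 + 2×2.75×2.147 = 13.85 m. Hydraulic radius R = A/P = 19.98/13.85 = 1.443 m. Q_B = (1/0.021)·19.98·1.443^(2/3)·√0.00079 = 34.14 m³/s.
The larger discharge is 34.14 m³/s and the smaller is 8.615 m³/s; the ratio is 3.96.

3.96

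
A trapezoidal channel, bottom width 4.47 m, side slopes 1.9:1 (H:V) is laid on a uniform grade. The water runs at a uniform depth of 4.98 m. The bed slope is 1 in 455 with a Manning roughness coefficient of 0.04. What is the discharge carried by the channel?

Q = 157 m³/s

With bottom width b = 4.47 m and side slope z = 1.9: A = (b + zy)y = (4.47 + 1.9×4.98)×4.98 = 69.38 m²; P = b + 2y√(1+z²) = 4.47 + 2×4.98×2.147 = 25.86 m.
Hydraulic radius R = A/P = 69.38/25.86 = 2.683 m.
Manning's equation: Q = (1/n) A R^(2/3) S^(1/2) = (1/0.04) × 69.38 × 2.683^(2/3) × 0.002198^(1/2) = 157 m³/s.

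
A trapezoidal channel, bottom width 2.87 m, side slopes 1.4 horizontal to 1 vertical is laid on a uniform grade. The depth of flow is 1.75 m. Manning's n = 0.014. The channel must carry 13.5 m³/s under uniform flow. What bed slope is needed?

S = 0.000388

With bottom width b = 2.87 m and side slope z = 1.4: A = (b + zy)y = (2.87 + 1.4×1.75)×1.75 = 9.31 m²; P = b + 2y√(1+z²) = 2.87 + 2×1.75×1.72 = 8.892 m.
Hydraulic radius R = A/P = 9.31/8.892 = 1.047 m.
From Manning's equation, S = [nQ / (1 A R^(2/3))]² = [0.014 × 13.5 / (1 × 9.31 × 1.047^(2/3))]² = 0.000388.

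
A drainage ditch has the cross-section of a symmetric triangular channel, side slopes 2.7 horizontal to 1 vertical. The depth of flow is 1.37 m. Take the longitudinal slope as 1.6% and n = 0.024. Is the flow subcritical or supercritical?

For a triangular section with side slope z = 2.7: A = zy² = 2.7×1.37² = 5.068 m²; P = 2y√(1+z²) = 2×1.37×2.879 = 7.889 m.
Hydraulic radius R = A/P = 5.068/7.889 = 0.6424 m.
V = (1/n) R^(2/3) √S = (1/0.024) × 0.6424^(2/3) × √0.016 = 3.924 m/s. Hydraulic depth D_h = A/T = 5.068/7.398 = 0.685 m.
Froude number Fr = V/√(g·D_h) = 3.924/√(9.81×0.685) = 1.51, which is greater than 1, so the flow is supercritical.

supercritical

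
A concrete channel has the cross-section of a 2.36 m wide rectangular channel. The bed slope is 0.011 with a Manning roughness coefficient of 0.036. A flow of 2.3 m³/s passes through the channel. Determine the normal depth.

y_n = 0.613 m

Manning's equation rearranged: A R^(2/3) = nQ / (1·√S) = 0.036 × 2.3 / (√0.011) = 0.7895.
Try y = 0.472 m: A R^(2/3) = 0.5396 — too small.
Try y = 0.735 m: A R^(2/3) = 1.023 — too large.
Try y = 0.613 m: A R^(2/3) = 0.7899 — matches.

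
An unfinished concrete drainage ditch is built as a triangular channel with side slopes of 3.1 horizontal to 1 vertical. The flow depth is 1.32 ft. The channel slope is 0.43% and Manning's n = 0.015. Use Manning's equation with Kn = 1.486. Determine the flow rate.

For a triangular section with side slope z = 3.1: A = zy² = 3.1×1.32² = 5.401 ft²; P = 2y√(1+z²) = 2×1.32×3.257 = 8.599 ft.
Hydraulic radius R = A/P = 5.401/8.599 = 0.6281 ft.
Manning's equation: Q = (1.486/n) A R^(2/3) S^(1/2) = (1.486/0.015) × 5.401 × 0.6281^(2/3) × 0.0043^(1/2) = 25.7 ft³/s.

Q = 25.7 ft³/s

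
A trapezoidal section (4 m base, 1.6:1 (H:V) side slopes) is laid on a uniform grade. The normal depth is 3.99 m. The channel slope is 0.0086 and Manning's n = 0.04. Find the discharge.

With bottom width b = 4 m and side slope z = 1.6: A = (b + zy)y = (4 + 1.6×3.99)×3.99 = 41.43 m²; P = b + 2y√(1+z²) = 4 + 2×3.99×1.887 = 19.06 m.
Hydraulic radius R = A/P = 41.43/19.06 = 2.174 m.
Manning's equation: Q = (1/n) A R^(2/3) S^(1/2) = (1/0.04) × 41.43 × 2.174^(2/3) × 0.0086^(1/2) = 161 m³/s.

Q = 161 m³/s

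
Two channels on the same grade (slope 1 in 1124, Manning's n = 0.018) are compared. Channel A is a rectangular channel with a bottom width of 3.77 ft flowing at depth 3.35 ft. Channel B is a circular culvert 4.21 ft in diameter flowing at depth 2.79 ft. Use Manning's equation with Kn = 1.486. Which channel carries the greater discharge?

channel A

Channel A: Flow area A = b·y = 3.77 × 3.35 = 12.63 ft². Wetted perimeter P = b + 2y = 3.77 + 2×3.35 = 10.47 ft. Hydraulic radius R = A/P = 12.63/10.47 = 1.206 ft. Q_A = (1.486/0.018)·12.63·1.206^(2/3)·√0.0008897 = 35.24 ft³/s.
Channel B: For a circular section of diameter D = 4.21 ft at depth y = 2.79 ft, the central angle is θ = 2 arccos(1 − 2y/D) = 3.804 rad. Then A = (D²/8)(θ − sin θ) = 9.792 ft² and P = Dθ/2 = 8.008 ft. Hydraulic radius R = A/P = 9.792/8.008 = 1.223 ft. Q_B = (1.486/0.018)·9.792·1.223^(2/3)·√0.0008897 = 27.57 ft³/s.
Q_A = 35.24 ft³/s vs Q_B = 27.57 ft³/s, so channel A carries more.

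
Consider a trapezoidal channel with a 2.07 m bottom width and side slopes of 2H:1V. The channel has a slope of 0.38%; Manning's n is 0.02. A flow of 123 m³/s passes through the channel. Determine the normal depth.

Manning's equation rearranged: A R^(2/3) = nQ / (1·√S) = 0.02 × 123 / (√0.0038) = 39.91.
Trying y = 3.84 m: A R^(2/3) = 58.35 — high.
Trying y = 2.27 m: A R^(2/3) = 17.2 — low.
Trying y = 3.27 m: A R^(2/3) = 39.89 — ≈ 39.91.

y_n = 3.27 m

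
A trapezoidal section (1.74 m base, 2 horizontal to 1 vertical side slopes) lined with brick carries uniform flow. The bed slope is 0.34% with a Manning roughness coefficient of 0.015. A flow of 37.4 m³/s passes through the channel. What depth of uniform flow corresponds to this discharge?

Manning's equation rearranged: A R^(2/3) = nQ / (1·√S) = 0.015 × 37.4 / (√0.0034) = 9.621.
At y = 2.19 m: A R^(2/3) = 14.81 — too large.
At y = 1.45 m: A R^(2/3) = 5.885 — too small.
At y = 1.81 m: A R^(2/3) = 9.614 — ≈ 9.621.

y_n = 1.81 m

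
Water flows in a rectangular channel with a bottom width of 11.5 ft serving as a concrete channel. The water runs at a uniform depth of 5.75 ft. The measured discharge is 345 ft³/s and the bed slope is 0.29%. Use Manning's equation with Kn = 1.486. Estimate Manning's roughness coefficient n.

Flow area A = b·y = 11.5 × 5.75 = 66.12 ft². Wetted perimeter P = b + 2y = 11.5 + 2×5.75 = 23 ft.
Hydraulic radius R = A/P = 66.12/23 = 2.875 ft.
Rearranging Manning's equation: n = (1.486/Q) A R^(2/3) S^(1/2) = (1.486/345) × 66.12 × 2.875^(2/3) × √0.0029 = 0.031.

n = 0.031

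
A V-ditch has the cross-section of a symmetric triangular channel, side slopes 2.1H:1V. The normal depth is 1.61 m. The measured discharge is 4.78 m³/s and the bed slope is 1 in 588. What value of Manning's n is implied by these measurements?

For a triangular section with side slope z = 2.1: A = zy² = 2.1×1.61² = 5.443 m²; P = 2y√(1+z²) = 2×1.61×2.326 = 7.49 m.
Hydraulic radius R = A/P = 5.443/7.49 = 0.7268 m.
Rearranging Manning's equation: n = (1/Q) A R^(2/3) S^(1/2) = (1/4.78) × 5.443 × 0.7268^(2/3) × √0.001701 = 0.038.

n = 0.038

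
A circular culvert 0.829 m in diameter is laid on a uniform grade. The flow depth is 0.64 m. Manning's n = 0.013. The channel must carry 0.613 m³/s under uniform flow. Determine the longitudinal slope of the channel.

S = 0.002

For a circular section of diameter D = 0.829 m at depth y = 0.64 m, the central angle is θ = 2 arccos(1 − 2y/D) = 4.292 rad. Then A = (D²/8)(θ − sin θ) = 0.4471 m² and P = Dθ/2 = 1.779 m.
Hydraulic radius R = A/P = 0.4471/1.779 = 0.2513 m.
From Manning's equation, S = [nQ / (1 A R^(2/3))]² = [0.013 × 0.613 / (1 × 0.4471 × 0.2513^(2/3))]² = 0.002.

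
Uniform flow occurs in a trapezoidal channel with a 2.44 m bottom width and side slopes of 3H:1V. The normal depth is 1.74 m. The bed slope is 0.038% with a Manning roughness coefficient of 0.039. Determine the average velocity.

With bottom width b = 2.44 m and side slope z = 3: A = (b + zy)y = (2.44 + 3×1.74)×1.74 = 13.33 m²; P = b + 2y√(1+z²) = 2.44 + 2×1.74×3.162 = 13.44 m.
Hydraulic radius R = A/P = 13.33/13.44 = 0.9913 m.
From Manning's equation, V = (1/n) R^(2/3) S^(1/2) = (1/0.039) × 0.9913^(2/3) × 0.00038^(1/2) = 0.497 m/s.

V = 0.497 m/s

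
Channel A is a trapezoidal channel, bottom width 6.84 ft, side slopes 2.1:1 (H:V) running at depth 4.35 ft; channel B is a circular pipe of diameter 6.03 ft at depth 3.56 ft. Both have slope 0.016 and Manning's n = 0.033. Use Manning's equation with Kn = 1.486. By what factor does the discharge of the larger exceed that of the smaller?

Channel A: With bottom width b = 6.84 ft and side slope z = 2.1: A = (b + zy)y = (6.84 + 2.1×4.35)×4.35 = 69.49 ft²; P = b + 2y√(1+z²) = 6.84 + 2×4.35×2.326 = 27.08 ft. Hydraulic radius R = A/P = 69.49/27.08 = 2.567 ft. Q_A = (1.486/0.033)·69.49·2.567^(2/3)·√0.016 = 742 ft³/s.
Channel B: For a circular section of diameter D = 6.03 ft at depth y = 3.56 ft, the central angle is θ = 2 arccos(1 − 2y/D) = 3.505 rad. Then A = (D²/8)(θ − sin θ) = 17.55 ft² and P = Dθ/2 = 10.57 ft. Hydraulic radius R = A/P = 17.55/10.57 = 1.66 ft. Q_B = (1.486/0.033)·17.55·1.66^(2/3)·√0.016 = 140.1 ft³/s.
The larger discharge is 742 ft³/s and the smaller is 140.1 ft³/s; the ratio is 5.29.

5.29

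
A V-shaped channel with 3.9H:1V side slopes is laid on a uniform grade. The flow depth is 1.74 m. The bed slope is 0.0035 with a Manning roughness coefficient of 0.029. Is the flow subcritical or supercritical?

subcritical

For a triangular section with side slope z = 3.9: A = zy² = 3.9×1.74² = 11.81 m²; P = 2y√(1+z²) = 2×1.74×4.026 = 14.01 m.
Hydraulic radius R = A/P = 11.81/14.01 = 0.8427 m.
V = (1/n) R^(2/3) √S = (1/0.029) × 0.8427^(2/3) × √0.0035 = 1.82 m/s. Hydraulic depth D_h = A/T = 11.81/13.57 = 0.87 m.
Froude number Fr = V/√(g·D_h) = 1.82/√(9.81×0.87) = 0.623, which is less than 1, so the flow is subcritical.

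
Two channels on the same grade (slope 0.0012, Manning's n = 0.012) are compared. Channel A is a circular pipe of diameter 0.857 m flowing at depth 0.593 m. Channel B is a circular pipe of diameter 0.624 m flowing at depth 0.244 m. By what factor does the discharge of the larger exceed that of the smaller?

Channel A: For a circular section of diameter D = 0.857 m at depth y = 0.593 m, the central angle is θ = 2 arccos(1 − 2y/D) = 3.93 rad. Then A = (D²/8)(θ − sin θ) = 0.4259 m² and P = Dθ/2 = 1.684 m. Hydraulic radius R = A/P = 0.4259/1.684 = 0.2529 m. Q_A = (1/0.012)·0.4259·0.2529^(2/3)·√0.0012 = 0.4916 m³/s.
Channel B: For a circular section of diameter D = 0.624 m at depth y = 0.244 m, the central angle is θ = 2 arccos(1 − 2y/D) = 2.702 rad. Then A = (D²/8)(θ − sin θ) = 0.1108 m² and P = Dθ/2 = 0.8431 m. Hydraulic radius R = A/P = 0.1108/0.8431 = 0.1314 m. Q_B = (1/0.012)·0.1108·0.1314^(2/3)·√0.0012 = 0.0827 m³/s.
The larger discharge is 0.4916 m³/s and the smaller is 0.0827 m³/s; the ratio is 5.94.

5.94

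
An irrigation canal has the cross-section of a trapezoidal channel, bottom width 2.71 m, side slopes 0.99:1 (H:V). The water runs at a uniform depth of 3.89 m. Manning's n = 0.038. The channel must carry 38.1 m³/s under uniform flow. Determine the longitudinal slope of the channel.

With bottom width b = 2.71 m and side slope z = 0.99: A = (b + zy)y = (2.71 + 0.99×3.89)×3.89 = 25.52 m²; P = b + 2y√(1+z²) = 2.71 + 2×3.89×1.407 = 13.66 m.
Hydraulic radius R = A/P = 25.52/13.66 = 1.869 m.
From Manning's equation, S = [nQ / (1 A R^(2/3))]² = [0.038 × 38.1 / (1 × 25.52 × 1.869^(2/3))]² = 0.0014.

S = 0.0014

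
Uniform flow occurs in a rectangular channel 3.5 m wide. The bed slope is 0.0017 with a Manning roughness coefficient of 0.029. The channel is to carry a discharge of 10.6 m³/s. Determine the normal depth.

Manning's equation rearranged: A R^(2/3) = nQ / (1·√S) = 0.029 × 10.6 / (√0.0017) = 7.456.
Trying y = 1.81 m: A R^(2/3) = 5.86 — low.
Trying y = 2.45 m: A R^(2/3) = 8.694 — high.
Trying y = 2.17 m: A R^(2/3) = 7.436 — close enough.

y_n = 2.17 m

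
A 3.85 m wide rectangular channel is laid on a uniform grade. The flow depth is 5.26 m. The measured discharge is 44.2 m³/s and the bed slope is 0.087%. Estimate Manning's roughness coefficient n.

n = 0.017

Flow area A = b·y = 3.85 × 5.26 = 20.25 m². Wetted perimeter P = b + 2y = 3.85 + 2×5.26 = 14.37 m.
Hydraulic radius R = A/P = 20.25/14.37 = 1.409 m.
Rearranging Manning's equation: n = (1/Q) A R^(2/3) S^(1/2) = (1/44.2) × 20.25 × 1.409^(2/3) × √0.00087 = 0.017.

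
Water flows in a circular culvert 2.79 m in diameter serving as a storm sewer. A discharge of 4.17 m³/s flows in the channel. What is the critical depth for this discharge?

y_c = 0.884 m

At critical depth, Q² T / (g A³) = 1, i.e. A³/T = Q²/g = 4.17²/9.81 = 1.773.
Try y = 0.68 m: A³/T = 0.64 — too small.
Try y = 1.08 m: A³/T = 3.841 — too large.
Try y = 0.884 m: A³/T = 1.774 — close enough.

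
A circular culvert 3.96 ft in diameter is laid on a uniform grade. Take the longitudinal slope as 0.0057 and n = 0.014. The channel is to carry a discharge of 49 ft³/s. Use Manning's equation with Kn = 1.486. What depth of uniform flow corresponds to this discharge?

y_n = 1.98 ft

Manning's equation rearranged: A R^(2/3) = nQ / (1.486·√S) = 0.014 × 49 / (1.486 × √0.0057) = 6.115.
Try y = 1.37 ft: A R^(2/3) = 3.147 — low.
Try y = 2.3 ft: A R^(2/3) = 7.816 — high.
Try y = 1.98 ft: A R^(2/3) = 6.117 — matches.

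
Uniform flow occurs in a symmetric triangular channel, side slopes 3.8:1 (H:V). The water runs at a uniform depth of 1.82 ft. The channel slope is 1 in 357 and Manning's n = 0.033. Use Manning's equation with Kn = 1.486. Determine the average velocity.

For a triangular section with side slope z = 3.8: A = zy² = 3.8×1.82² = 12.59 ft²; P = 2y√(1+z²) = 2×1.82×3.929 = 14.3 ft.
Hydraulic radius R = A/P = 12.59/14.3 = 0.88 ft.
From Manning's equation, V = (1.486/n) R^(2/3) S^(1/2) = (1.486/0.033) × 0.88^(2/3) × 0.002801^(1/2) = 2.19 ft/s.

V = 2.19 ft/s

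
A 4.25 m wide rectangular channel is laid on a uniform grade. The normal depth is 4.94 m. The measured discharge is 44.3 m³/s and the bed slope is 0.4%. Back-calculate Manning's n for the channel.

n = 0.039

Flow area A = b·y = 4.25 × 4.94 = 21 m². Wetted perimeter P = b + 2y = 4.25 + 2×4.94 = 14.13 m.
Hydraulic radius R = A/P = 21/14.13 = 1.486 m.
Rearranging Manning's equation: n = (1/Q) A R^(2/3) S^(1/2) = (1/44.3) × 21 × 1.486^(2/3) × √0.004 = 0.039.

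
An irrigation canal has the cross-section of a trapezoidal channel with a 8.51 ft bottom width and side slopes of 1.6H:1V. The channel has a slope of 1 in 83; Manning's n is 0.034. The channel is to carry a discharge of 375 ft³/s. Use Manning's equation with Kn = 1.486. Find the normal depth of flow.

Manning's equation rearranged: A R^(2/3) = nQ / (1.486·√S) = 0.034 × 375 / (1.486 × √0.01205) = 78.17.
Try y = 2.72 ft: A R^(2/3) = 52.98 — low.
Try y = 3.95 ft: A R^(2/3) = 108 — high.
Try y = 3.34 ft: A R^(2/3) = 78.07 — ≈ 78.17.

y_n = 3.34 ft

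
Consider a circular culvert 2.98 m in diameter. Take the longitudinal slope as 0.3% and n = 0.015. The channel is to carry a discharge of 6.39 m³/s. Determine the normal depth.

y_n = 1.13 m

Manning's equation rearranged: A R^(2/3) = nQ / (1·√S) = 0.015 × 6.39 / (√0.003) = 1.75.
Trying y = 1.31 m: A R^(2/3) = 2.29 — too large.
Trying y = 0.882 m: A R^(2/3) = 1.093 — too small.
Trying y = 1.13 m: A R^(2/3) = 1.751 — matches.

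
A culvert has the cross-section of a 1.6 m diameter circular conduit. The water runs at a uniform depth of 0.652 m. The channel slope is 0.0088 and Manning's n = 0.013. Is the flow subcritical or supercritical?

For a circular section of diameter D = 1.6 m at depth y = 0.652 m, the central angle is θ = 2 arccos(1 − 2y/D) = 2.769 rad. Then A = (D²/8)(θ − sin θ) = 0.7699 m² and P = Dθ/2 = 2.216 m.
Hydraulic radius R = A/P = 0.7699/2.216 = 0.3475 m.
V = (1/n) R^(2/3) √S = (1/0.013) × 0.3475^(2/3) × √0.0088 = 3.567 m/s. Hydraulic depth D_h = A/T = 0.7699/1.572 = 0.4896 m.
Froude number Fr = V/√(g·D_h) = 3.567/√(9.81×0.4896) = 1.63, which is greater than 1, so the flow is supercritical.

supercritical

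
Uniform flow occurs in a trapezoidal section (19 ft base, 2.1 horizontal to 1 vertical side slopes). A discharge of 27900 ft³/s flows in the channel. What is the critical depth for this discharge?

At critical depth, Q² T / (g A³) = 1, i.e. A³/T = Q²/g = 27900²/32.2 = 24170000.
At y = 24.6 ft: A³/T = 42940000 — too large.
At y = 18.2 ft: A³/T = 11830000 — too small.
At y = 21.5 ft: A³/T = 24000000 — close enough.

y_c = 21.5 ft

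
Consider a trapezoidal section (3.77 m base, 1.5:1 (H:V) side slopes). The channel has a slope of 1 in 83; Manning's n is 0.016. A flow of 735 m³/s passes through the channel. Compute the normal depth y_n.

y_n = 5.02 m

Manning's equation rearranged: A R^(2/3) = nQ / (1·√S) = 0.016 × 735 / (√0.01205) = 107.1.
At y = 3.87 m: A R^(2/3) = 60.59 — too small.
At y = 6.3 m: A R^(2/3) = 178.8 — too large.
At y = 5.02 m: A R^(2/3) = 107.1 — close enough.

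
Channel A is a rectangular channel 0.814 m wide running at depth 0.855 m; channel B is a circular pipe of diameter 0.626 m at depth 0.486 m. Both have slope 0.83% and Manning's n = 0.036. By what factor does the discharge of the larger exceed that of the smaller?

3.48

Channel A: Flow area A = b·y = 0.814 × 0.855 = 0.696 m². Wetted perimeter P = b + 2y = 0.814 + 2×0.855 = 2.524 m. Hydraulic radius R = A/P = 0.696/2.524 = 0.2757 m. Q_A = (1/0.036)·0.696·0.2757^(2/3)·√0.0083 = 0.7462 m³/s.
Channel B: For a circular section of diameter D = 0.626 m at depth y = 0.486 m, the central angle is θ = 2 arccos(1 − 2y/D) = 4.313 rad. Then A = (D²/8)(θ − sin θ) = 0.2564 m² and P = Dθ/2 = 1.35 m. Hydraulic radius R = A/P = 0.2564/1.35 = 0.1899 m. Q_B = (1/0.036)·0.2564·0.1899^(2/3)·√0.0083 = 0.2144 m³/s.
The larger discharge is 0.7462 m³/s and the smaller is 0.2144 m³/s; the ratio is 3.48.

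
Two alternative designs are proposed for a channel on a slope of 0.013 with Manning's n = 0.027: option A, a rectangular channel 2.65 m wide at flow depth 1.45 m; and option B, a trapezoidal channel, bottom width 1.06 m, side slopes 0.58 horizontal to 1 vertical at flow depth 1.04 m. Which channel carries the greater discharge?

channel A

Channel A: Flow area A = b·y = 2.65 × 1.45 = 3.842 m². Wetted perimeter P = b + 2y = 2.65 + 2×1.45 = 5.55 m. Hydraulic radius R = A/P = 3.842/5.55 = 0.6923 m. Q_A = (1/0.027)·3.842·0.6923^(2/3)·√0.013 = 12.7 m³/s.
Channel B: With bottom width b = 1.06 m and side slope z = 0.58: A = (b + zy)y = (1.06 + 0.58×1.04)×1.04 = 1.73 m²; P = b + 2y√(1+z²) = 1.06 + 2×1.04×1.156 = 3.465 m. Hydraulic radius R = A/P = 1.73/3.465 = 0.4993 m. Q_B = (1/0.027)·1.73·0.4993^(2/3)·√0.013 = 4.597 m³/s.
Q_A = 12.7 m³/s vs Q_B = 4.597 m³/s, so channel A carries more.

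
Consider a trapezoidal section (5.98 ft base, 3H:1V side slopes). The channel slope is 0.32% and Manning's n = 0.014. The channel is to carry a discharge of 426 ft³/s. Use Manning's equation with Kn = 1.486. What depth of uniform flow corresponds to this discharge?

Manning's equation rearranged: A R^(2/3) = nQ / (1.486·√S) = 0.014 × 426 / (1.486 × √0.0032) = 70.95.
Trying y = 3.47 ft: A R^(2/3) = 91.38 — high.
Trying y = 2.15 ft: A R^(2/3) = 32.89 — low.
Trying y = 3.09 ft: A R^(2/3) = 70.92 — ≈ 70.95.

y_n = 3.09 ft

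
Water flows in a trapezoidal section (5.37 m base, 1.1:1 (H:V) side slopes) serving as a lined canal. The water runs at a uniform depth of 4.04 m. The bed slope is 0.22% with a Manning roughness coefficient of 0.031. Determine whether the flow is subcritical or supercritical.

subcritical

With bottom width b = 5.37 m and side slope z = 1.1: A = (b + zy)y = (5.37 + 1.1×4.04)×4.04 = 39.65 m²; P = b + 2y√(1+z²) = 5.37 + 2×4.04×1.487 = 17.38 m.
Hydraulic radius R = A/P = 39.65/17.38 = 2.281 m.
V = (1/n) R^(2/3) √S = (1/0.031) × 2.281^(2/3) × √0.0022 = 2.622 m/s. Hydraulic depth D_h = A/T = 39.65/14.26 = 2.781 m.
Froude number Fr = V/√(g·D_h) = 2.622/√(9.81×2.781) = 0.502, which is less than 1, so the flow is subcritical.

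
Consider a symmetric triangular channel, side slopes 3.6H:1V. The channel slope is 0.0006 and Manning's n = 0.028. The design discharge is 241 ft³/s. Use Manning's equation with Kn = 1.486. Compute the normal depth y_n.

y_n = 5.26 ft

Manning's equation rearranged: A R^(2/3) = nQ / (1.486·√S) = 0.028 × 241 / (1.486 × √0.0006) = 185.4.
Trying y = 4.62 ft: A R^(2/3) = 131 — short.
Trying y = 6.37 ft: A R^(2/3) = 308.5 — over.
Trying y = 5.26 ft: A R^(2/3) = 185.1 — matches.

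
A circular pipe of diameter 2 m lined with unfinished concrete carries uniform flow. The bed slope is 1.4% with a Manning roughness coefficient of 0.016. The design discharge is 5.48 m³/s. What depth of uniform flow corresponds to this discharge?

y_n = 0.848 m

Manning's equation rearranged: A R^(2/3) = nQ / (1·√S) = 0.016 × 5.48 / (√0.014) = 0.741.
At y = 0.994 m: A R^(2/3) = 0.9795 — high.
At y = 0.71 m: A R^(2/3) = 0.5345 — low.
At y = 0.848 m: A R^(2/3) = 0.7413 — matches.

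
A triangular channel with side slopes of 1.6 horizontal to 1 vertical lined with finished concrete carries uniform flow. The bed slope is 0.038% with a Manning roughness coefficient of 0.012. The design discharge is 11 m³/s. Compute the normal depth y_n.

y_n = 2.13 m

Manning's equation rearranged: A R^(2/3) = nQ / (1·√S) = 0.012 × 11 / (√0.00038) = 6.771.
Try y = 1.76 m: A R^(2/3) = 4.078 — short.
Try y = 2.46 m: A R^(2/3) = 9.958 — over.
Try y = 2.13 m: A R^(2/3) = 6.782 — ≈ 6.771.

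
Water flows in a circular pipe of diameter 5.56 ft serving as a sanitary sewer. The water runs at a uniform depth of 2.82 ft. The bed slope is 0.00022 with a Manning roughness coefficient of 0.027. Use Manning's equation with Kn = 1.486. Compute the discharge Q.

Q = 12.6 ft³/s

For a circular section of diameter D = 5.56 ft at depth y = 2.82 ft, the central angle is θ = 2 arccos(1 − 2y/D) = 3.17 rad. Then A = (D²/8)(θ − sin θ) = 12.36 ft² and P = Dθ/2 = 8.814 ft.
Hydraulic radius R = A/P = 12.36/8.814 = 1.403 ft.
Manning's equation: Q = (1.486/n) A R^(2/3) S^(1/2) = (1.486/0.027) × 12.36 × 1.403^(2/3) × 0.00022^(1/2) = 12.6 ft³/s.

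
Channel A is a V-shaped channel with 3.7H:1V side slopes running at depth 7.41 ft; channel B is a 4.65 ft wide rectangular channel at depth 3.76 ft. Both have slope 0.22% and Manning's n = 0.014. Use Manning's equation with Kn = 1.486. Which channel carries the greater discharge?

channel A

Channel A: For a triangular section with side slope z = 3.7: A = zy² = 3.7×7.41² = 203.2 ft²; P = 2y√(1+z²) = 2×7.41×3.833 = 56.8 ft. Hydraulic radius R = A/P = 203.2/56.8 = 3.577 ft. Q_A = (1.486/0.014)·203.2·3.577^(2/3)·√0.0022 = 2366 ft³/s.
Channel B: Flow area A = b·y = 4.65 × 3.76 = 17.48 ft². Wetted perimeter P = b + 2y = 4.65 + 2×3.76 = 12.17 ft. Hydraulic radius R = A/P = 17.48/12.17 = 1.437 ft. Q_B = (1.486/0.014)·17.48·1.437^(2/3)·√0.0022 = 110.8 ft³/s.
Q_A = 2366 ft³/s vs Q_B = 110.8 ft³/s, so channel A carries more.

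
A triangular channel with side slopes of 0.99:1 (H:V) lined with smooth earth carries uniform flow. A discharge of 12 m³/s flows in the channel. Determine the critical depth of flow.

y_c = 1.97 m

At critical depth, Q² T / (g A³) = 1, i.e. A³/T = Q²/g = 12²/9.81 = 14.68.
Try y = 2.15 m: A³/T = 22.51 — over.
Try y = 1.97 m: A³/T = 14.54 — close enough.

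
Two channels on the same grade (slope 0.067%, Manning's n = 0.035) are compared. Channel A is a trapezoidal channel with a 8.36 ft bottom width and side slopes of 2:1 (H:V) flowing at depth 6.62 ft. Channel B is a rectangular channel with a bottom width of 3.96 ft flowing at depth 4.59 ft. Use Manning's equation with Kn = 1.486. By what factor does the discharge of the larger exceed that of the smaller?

15.3

Channel A: With bottom width b = 8.36 ft and side slope z = 2: A = (b + zy)y = (8.36 + 2×6.62)×6.62 = 143 ft²; P = b + 2y√(1+z²) = 8.36 + 2×6.62×2.236 = 37.97 ft. Hydraulic radius R = A/P = 143/37.97 = 3.766 ft. Q_A = (1.486/0.035)·143·3.766^(2/3)·√0.00067 = 380.4 ft³/s.
Channel B: Flow area A = b·y = 3.96 × 4.59 = 18.18 ft². Wetted perimeter P = b + 2y = 3.96 + 2×4.59 = 13.14 ft. Hydraulic radius R = A/P = 18.18/13.14 = 1.383 ft. Q_B = (1.486/0.035)·18.18·1.383^(2/3)·√0.00067 = 24.8 ft³/s.
The larger discharge is 380.4 ft³/s and the smaller is 24.8 ft³/s; the ratio is 15.3.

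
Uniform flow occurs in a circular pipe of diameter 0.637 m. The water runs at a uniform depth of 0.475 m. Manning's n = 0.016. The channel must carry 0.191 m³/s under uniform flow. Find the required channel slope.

S = 0.0013

For a circular section of diameter D = 0.637 m at depth y = 0.475 m, the central angle is θ = 2 arccos(1 − 2y/D) = 4.169 rad. Then A = (D²/8)(θ − sin θ) = 0.2549 m² and P = Dθ/2 = 1.328 m.
Hydraulic radius R = A/P = 0.2549/1.328 = 0.1919 m.
From Manning's equation, S = [nQ / (1 A R^(2/3))]² = [0.016 × 0.191 / (1 × 0.2549 × 0.1919^(2/3))]² = 0.0013.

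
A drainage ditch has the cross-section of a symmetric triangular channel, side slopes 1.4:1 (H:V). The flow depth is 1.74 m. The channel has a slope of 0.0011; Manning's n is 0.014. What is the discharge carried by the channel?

For a triangular section with side slope z = 1.4: A = zy² = 1.4×1.74² = 4.239 m²; P = 2y√(1+z²) = 2×1.74×1.72 = 5.987 m.
Hydraulic radius R = A/P = 4.239/5.987 = 0.7079 m.
Manning's equation: Q = (1/n) A R^(2/3) S^(1/2) = (1/0.014) × 4.239 × 0.7079^(2/3) × 0.0011^(1/2) = 7.98 m³/s.

Q = 7.98 m³/s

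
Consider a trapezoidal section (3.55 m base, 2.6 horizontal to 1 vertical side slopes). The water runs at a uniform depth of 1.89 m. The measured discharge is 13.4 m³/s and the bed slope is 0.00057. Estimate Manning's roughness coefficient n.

With bottom width b = 3.55 m and side slope z = 2.6: A = (b + zy)y = (3.55 + 2.6×1.89)×1.89 = 16 m²; P = b + 2y√(1+z²) = 3.55 + 2×1.89×2.786 = 14.08 m.
Hydraulic radius R = A/P = 16/14.08 = 1.136 m.
Rearranging Manning's equation: n = (1/Q) A R^(2/3) S^(1/2) = (1/13.4) × 16 × 1.136^(2/3) × √0.00057 = 0.031.

n = 0.031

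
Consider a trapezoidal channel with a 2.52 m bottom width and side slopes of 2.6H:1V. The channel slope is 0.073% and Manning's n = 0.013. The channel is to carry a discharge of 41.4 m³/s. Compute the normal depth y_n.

y_n = 2.16 m

Manning's equation rearranged: A R^(2/3) = nQ / (1·√S) = 0.013 × 41.4 / (√0.00073) = 19.92.
Try y = 2.56 m: A R^(2/3) = 29.39 — over.
Try y = 1.58 m: A R^(2/3) = 9.941 — short.
Try y = 2.16 m: A R^(2/3) = 19.93 — matches.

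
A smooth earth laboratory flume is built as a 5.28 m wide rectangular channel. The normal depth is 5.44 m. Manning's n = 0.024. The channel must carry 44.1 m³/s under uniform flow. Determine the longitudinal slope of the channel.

Flow area A = b·y = 5.28 × 5.44 = 28.72 m². Wetted perimeter P = b + 2y = 5.28 + 2×5.44 = 16.16 m.
Hydraulic radius R = A/P = 28.72/16.16 = 1.777 m.
From Manning's equation, S = [nQ / (1 A R^(2/3))]² = [0.024 × 44.1 / (1 × 28.72 × 1.777^(2/3))]² = 0.000631.

S = 0.000631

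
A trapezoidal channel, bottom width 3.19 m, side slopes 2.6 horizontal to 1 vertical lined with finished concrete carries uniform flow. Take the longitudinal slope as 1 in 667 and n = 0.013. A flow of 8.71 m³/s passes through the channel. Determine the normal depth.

y_n = 0.813 m

Manning's equation rearranged: A R^(2/3) = nQ / (1·√S) = 0.013 × 8.71 / (√0.001499) = 2.924.
Try y = 0.577 m: A R^(2/3) = 1.524 — short.
Try y = 1.04 m: A R^(2/3) = 4.751 — over.
Try y = 0.813 m: A R^(2/3) = 2.925 — matches.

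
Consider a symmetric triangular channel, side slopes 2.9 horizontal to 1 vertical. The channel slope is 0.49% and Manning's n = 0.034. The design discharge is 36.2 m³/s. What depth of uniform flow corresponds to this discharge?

Manning's equation rearranged: A R^(2/3) = nQ / (1·√S) = 0.034 × 36.2 / (√0.0049) = 17.58.
Trying y = 3 m: A R^(2/3) = 32.94 — high.
Trying y = 1.83 m: A R^(2/3) = 8.817 — low.
Trying y = 2.37 m: A R^(2/3) = 17.57 — close enough.

y_n = 2.37 m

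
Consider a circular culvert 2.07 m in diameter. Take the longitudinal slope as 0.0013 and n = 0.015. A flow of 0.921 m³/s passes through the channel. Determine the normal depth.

y_n = 0.589 m

Manning's equation rearranged: A R^(2/3) = nQ / (1·√S) = 0.015 × 0.921 / (√0.0013) = 0.3832.
Try y = 0.499 m: A R^(2/3) = 0.2764 — low.
Try y = 0.637 m: A R^(2/3) = 0.4462 — high.
Try y = 0.589 m: A R^(2/3) = 0.3833 — matches.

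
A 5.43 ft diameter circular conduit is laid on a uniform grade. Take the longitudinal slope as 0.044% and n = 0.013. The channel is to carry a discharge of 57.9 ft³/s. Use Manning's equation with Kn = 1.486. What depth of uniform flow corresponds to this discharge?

Manning's equation rearranged: A R^(2/3) = nQ / (1.486·√S) = 0.013 × 57.9 / (1.486 × √0.00044) = 24.15.
Try y = 3.1 ft: A R^(2/3) = 17.65 — low.
Try y = 4.59 ft: A R^(2/3) = 29.13 — high.
Try y = 3.85 ft: A R^(2/3) = 24.17 — ≈ 24.15.

y_n = 3.85 ft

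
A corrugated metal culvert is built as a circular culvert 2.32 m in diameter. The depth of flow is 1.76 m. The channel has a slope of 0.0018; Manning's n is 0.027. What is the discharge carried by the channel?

Q = 4.27 m³/s

For a circular section of diameter D = 2.32 m at depth y = 1.76 m, the central angle is θ = 2 arccos(1 − 2y/D) = 4.229 rad. Then A = (D²/8)(θ − sin θ) = 3.441 m² and P = Dθ/2 = 4.905 m.
Hydraulic radius R = A/P = 3.441/4.905 = 0.7014 m.
Manning's equation: Q = (1/n) A R^(2/3) S^(1/2) = (1/0.027) × 3.441 × 0.7014^(2/3) × 0.0018^(1/2) = 4.27 m³/s.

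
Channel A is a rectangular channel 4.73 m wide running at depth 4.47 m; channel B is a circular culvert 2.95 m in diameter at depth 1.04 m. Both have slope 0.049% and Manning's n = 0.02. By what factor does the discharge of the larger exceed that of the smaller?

Channel A: Flow area A = b·y = 4.73 × 4.47 = 21.14 m². Wetted perimeter P = b + 2y = 4.73 + 2×4.47 = 13.67 m. Hydraulic radius R = A/P = 21.14/13.67 = 1.547 m. Q_A = (1/0.02)·21.14·1.547^(2/3)·√0.00049 = 31.3 m³/s.
Channel B: For a circular section of diameter D = 2.95 m at depth y = 1.04 m, the central angle is θ = 2 arccos(1 − 2y/D) = 2.543 rad. Then A = (D²/8)(θ − sin θ) = 2.153 m² and P = Dθ/2 = 3.751 m. Hydraulic radius R = A/P = 2.153/3.751 = 0.574 m. Q_B = (1/0.02)·2.153·0.574^(2/3)·√0.00049 = 1.646 m³/s.
The larger discharge is 31.3 m³/s and the smaller is 1.646 m³/s; the ratio is 19.

19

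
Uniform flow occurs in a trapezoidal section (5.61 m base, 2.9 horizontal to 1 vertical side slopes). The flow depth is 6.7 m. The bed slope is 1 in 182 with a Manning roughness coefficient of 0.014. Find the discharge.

Q = 2080 m³/s

With bottom width b = 5.61 m and side slope z = 2.9: A = (b + zy)y = (5.61 + 2.9×6.7)×6.7 = 167.8 m²; P = b + 2y√(1+z²) = 5.61 + 2×6.7×3.068 = 46.72 m.
Hydraulic radius R = A/P = 167.8/46.72 = 3.591 m.
Manning's equation: Q = (1/n) A R^(2/3) S^(1/2) = (1/0.014) × 167.8 × 3.591^(2/3) × 0.005495^(1/2) = 2080 m³/s.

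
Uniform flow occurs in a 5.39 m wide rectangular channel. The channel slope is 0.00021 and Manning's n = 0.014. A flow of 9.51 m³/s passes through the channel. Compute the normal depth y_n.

Manning's equation rearranged: A R^(2/3) = nQ / (1·√S) = 0.014 × 9.51 / (√0.00021) = 9.188.
Try y = 2.04 m: A R^(2/3) = 12.15 — high.
Try y = 1.44 m: A R^(2/3) = 7.44 — low.
Try y = 1.67 m: A R^(2/3) = 9.187 — ≈ 9.188.

y_n = 1.67 m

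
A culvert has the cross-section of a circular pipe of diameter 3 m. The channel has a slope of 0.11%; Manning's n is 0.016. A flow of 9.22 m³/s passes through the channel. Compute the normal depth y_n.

Manning's equation rearranged: A R^(2/3) = nQ / (1·√S) = 0.016 × 9.22 / (√0.0011) = 4.448.
Try y = 1.74 m: A R^(2/3) = 3.72 — too small.
Try y = 2.38 m: A R^(2/3) = 5.656 — too large.
Try y = 1.96 m: A R^(2/3) = 4.446 — close enough.

y_n = 1.96 m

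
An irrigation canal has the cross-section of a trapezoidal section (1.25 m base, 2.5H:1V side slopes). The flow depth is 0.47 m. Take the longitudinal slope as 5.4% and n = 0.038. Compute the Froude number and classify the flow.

supercritical

With bottom width b = 1.25 m and side slope z = 2.5: A = (b + zy)y = (1.25 + 2.5×0.47)×0.47 = 1.14 m²; P = b + 2y√(1+z²) = 1.25 + 2×0.47×2.693 = 3.781 m.
Hydraulic radius R = A/P = 1.14/3.781 = 0.3014 m.
V = (1/n) R^(2/3) √S = (1/0.038) × 0.3014^(2/3) × √0.054 = 2.749 m/s. Hydraulic depth D_h = A/T = 1.14/3.6 = 0.3166 m.
Froude number Fr = V/√(g·D_h) = 2.749/√(9.81×0.3166) = 1.56, which is greater than 1, so the flow is supercritical.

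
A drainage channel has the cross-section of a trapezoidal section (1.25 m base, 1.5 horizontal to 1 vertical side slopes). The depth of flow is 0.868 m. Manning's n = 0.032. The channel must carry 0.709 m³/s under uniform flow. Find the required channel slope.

S = 0.00026

With bottom width b = 1.25 m and side slope z = 1.5: A = (b + zy)y = (1.25 + 1.5×0.868)×0.868 = 2.215 m²; P = b + 2y√(1+z²) = 1.25 + 2×0.868×1.803 = 4.38 m.
Hydraulic radius R = A/P = 2.215/4.38 = 0.5058 m.
From Manning's equation, S = [nQ / (1 A R^(2/3))]² = [0.032 × 0.709 / (1 × 2.215 × 0.5058^(2/3))]² = 0.00026.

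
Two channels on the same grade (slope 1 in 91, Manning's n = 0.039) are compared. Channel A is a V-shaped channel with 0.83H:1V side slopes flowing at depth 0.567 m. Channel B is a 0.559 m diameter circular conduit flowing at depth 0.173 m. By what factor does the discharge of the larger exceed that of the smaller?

6.21

Channel A: For a triangular section with side slope z = 0.83: A = zy² = 0.83×0.567² = 0.2668 m²; P = 2y√(1+z²) = 2×0.567×1.3 = 1.474 m. Hydraulic radius R = A/P = 0.2668/1.474 = 0.1811 m. Q_A = (1/0.039)·0.2668·0.1811^(2/3)·√0.01099 = 0.2296 m³/s.
Channel B: For a circular section of diameter D = 0.559 m at depth y = 0.173 m, the central angle is θ = 2 arccos(1 − 2y/D) = 2.36 rad. Then A = (D²/8)(θ − sin θ) = 0.06465 m² and P = Dθ/2 = 0.6596 m. Hydraulic radius R = A/P = 0.06465/0.6596 = 0.09802 m. Q_B = (1/0.039)·0.06465·0.09802^(2/3)·√0.01099 = 0.03694 m³/s.
The larger discharge is 0.2296 m³/s and the smaller is 0.03694 m³/s; the ratio is 6.21.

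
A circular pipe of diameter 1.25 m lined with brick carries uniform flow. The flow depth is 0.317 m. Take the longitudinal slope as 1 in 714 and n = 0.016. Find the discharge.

For a circular section of diameter D = 1.25 m at depth y = 0.317 m, the central angle is θ = 2 arccos(1 − 2y/D) = 2.111 rad. Then A = (D²/8)(θ − sin θ) = 0.2448 m² and P = Dθ/2 = 1.319 m.
Hydraulic radius R = A/P = 0.2448/1.319 = 0.1855 m.
Manning's equation: Q = (1/n) A R^(2/3) S^(1/2) = (1/0.016) × 0.2448 × 0.1855^(2/3) × 0.001401^(1/2) = 0.186 m³/s.

Q = 0.186 m³/s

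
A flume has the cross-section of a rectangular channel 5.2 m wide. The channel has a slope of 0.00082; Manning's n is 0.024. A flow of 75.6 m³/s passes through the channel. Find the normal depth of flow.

Manning's equation rearranged: A R^(2/3) = nQ / (1·√S) = 0.024 × 75.6 / (√0.00082) = 63.36.
Try y = 8.97 m: A R^(2/3) = 74.43 — too large.
Try y = 7.81 m: A R^(2/3) = 63.4 — close enough.

y_n = 7.81 m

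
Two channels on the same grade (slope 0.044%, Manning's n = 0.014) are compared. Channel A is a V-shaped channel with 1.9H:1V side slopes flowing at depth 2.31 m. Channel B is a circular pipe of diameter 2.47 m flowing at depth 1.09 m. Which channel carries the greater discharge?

Channel A: For a triangular section with side slope z = 1.9: A = zy² = 1.9×2.31² = 10.14 m²; P = 2y√(1+z²) = 2×2.31×2.147 = 9.92 m. Hydraulic radius R = A/P = 10.14/9.92 = 1.022 m. Q_A = (1/0.014)·10.14·1.022^(2/3)·√0.00044 = 15.41 m³/s.
Channel B: For a circular section of diameter D = 2.47 m at depth y = 1.09 m, the central angle is θ = 2 arccos(1 − 2y/D) = 2.906 rad. Then A = (D²/8)(θ − sin θ) = 2.038 m² and P = Dθ/2 = 3.589 m. Hydraulic radius R = A/P = 2.038/3.589 = 0.568 m. Q_B = (1/0.014)·2.038·0.568^(2/3)·√0.00044 = 2.095 m³/s.
Q_A = 15.41 m³/s vs Q_B = 2.095 m³/s, so channel A carries more.

channel A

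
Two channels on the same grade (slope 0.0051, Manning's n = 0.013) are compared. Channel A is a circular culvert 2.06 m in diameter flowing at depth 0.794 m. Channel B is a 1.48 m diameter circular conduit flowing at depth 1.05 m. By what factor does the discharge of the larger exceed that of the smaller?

Channel A: For a circular section of diameter D = 2.06 m at depth y = 0.794 m, the central angle is θ = 2 arccos(1 − 2y/D) = 2.679 rad. Then A = (D²/8)(θ − sin θ) = 1.185 m² and P = Dθ/2 = 2.76 m. Hydraulic radius R = A/P = 1.185/2.76 = 0.4293 m. Q_A = (1/0.013)·1.185·0.4293^(2/3)·√0.0051 = 3.703 m³/s.
Channel B: For a circular section of diameter D = 1.48 m at depth y = 1.05 m, the central angle is θ = 2 arccos(1 − 2y/D) = 4.006 rad. Then A = (D²/8)(θ − sin θ) = 1.305 m² and P = Dθ/2 = 2.965 m. Hydraulic radius R = A/P = 1.305/2.965 = 0.4403 m. Q_B = (1/0.013)·1.305·0.4403^(2/3)·√0.0051 = 4.149 m³/s.
The larger discharge is 4.149 m³/s and the smaller is 3.703 m³/s; the ratio is 1.12.

1.12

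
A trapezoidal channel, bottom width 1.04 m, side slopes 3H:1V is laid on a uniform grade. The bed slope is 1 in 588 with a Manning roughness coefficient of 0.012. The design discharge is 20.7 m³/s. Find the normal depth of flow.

Manning's equation rearranged: A R^(2/3) = nQ / (1·√S) = 0.012 × 20.7 / (√0.001701) = 6.023.
Try y = 1.72 m: A R^(2/3) = 9.902 — over.
Try y = 1.19 m: A R^(2/3) = 4.076 — short.
Try y = 1.4 m: A R^(2/3) = 6.01 — matches.

y_n = 1.4 m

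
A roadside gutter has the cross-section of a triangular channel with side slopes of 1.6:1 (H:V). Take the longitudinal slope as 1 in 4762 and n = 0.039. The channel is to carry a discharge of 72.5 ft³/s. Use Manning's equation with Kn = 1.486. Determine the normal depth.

Manning's equation rearranged: A R^(2/3) = nQ / (1.486·√S) = 0.039 × 72.5 / (1.486 × √0.00021) = 131.3.
Try y = 5.31 ft: A R^(2/3) = 77.5 — too small.
Try y = 7.08 ft: A R^(2/3) = 166.9 — too large.
Try y = 6.47 ft: A R^(2/3) = 131.3 — ≈ 131.3.

y_n = 6.47 ft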